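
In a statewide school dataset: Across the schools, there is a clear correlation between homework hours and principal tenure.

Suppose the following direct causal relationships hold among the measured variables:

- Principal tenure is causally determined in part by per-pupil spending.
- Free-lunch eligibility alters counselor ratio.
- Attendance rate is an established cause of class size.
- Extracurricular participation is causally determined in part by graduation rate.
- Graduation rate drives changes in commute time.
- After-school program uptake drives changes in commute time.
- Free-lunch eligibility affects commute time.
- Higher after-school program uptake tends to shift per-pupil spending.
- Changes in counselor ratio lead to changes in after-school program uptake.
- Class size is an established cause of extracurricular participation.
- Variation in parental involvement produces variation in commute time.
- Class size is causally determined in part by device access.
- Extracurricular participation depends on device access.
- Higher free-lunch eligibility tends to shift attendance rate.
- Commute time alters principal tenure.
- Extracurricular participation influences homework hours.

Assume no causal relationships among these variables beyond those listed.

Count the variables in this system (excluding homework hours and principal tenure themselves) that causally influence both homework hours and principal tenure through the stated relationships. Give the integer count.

The common causes are: free-lunch eligibility (to homework hours via free-lunch eligibility → attendance rate → class size → extracurricular participation → homework hours; to principal tenure via free-lunch eligibility → commute time → principal tenure); graduation rate (to homework hours via graduation rate → extracurricular participation → homework hours; to principal tenure via graduation rate → commute time → principal tenure).
Every other variable lacks a causal path to at least one of homework hours and principal tenure.

2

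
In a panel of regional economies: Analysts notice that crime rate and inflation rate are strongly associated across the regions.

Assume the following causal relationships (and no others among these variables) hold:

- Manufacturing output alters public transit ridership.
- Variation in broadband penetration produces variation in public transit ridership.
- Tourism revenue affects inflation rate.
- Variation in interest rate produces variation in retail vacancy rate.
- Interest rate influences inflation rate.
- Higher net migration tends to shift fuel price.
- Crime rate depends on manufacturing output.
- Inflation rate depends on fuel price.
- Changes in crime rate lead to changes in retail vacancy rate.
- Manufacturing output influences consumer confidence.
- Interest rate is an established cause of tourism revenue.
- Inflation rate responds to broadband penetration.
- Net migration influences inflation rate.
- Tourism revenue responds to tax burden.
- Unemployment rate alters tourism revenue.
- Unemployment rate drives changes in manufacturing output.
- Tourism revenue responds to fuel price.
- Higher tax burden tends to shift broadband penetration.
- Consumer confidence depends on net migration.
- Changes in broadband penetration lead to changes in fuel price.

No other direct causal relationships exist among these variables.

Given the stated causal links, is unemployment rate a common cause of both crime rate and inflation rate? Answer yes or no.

Unemployment rate has a causal path to crime rate (unemployment rate → manufacturing output → crime rate) and to inflation rate (unemployment rate → tourism revenue → inflation rate), so it is a common cause of both — a confounder.

yes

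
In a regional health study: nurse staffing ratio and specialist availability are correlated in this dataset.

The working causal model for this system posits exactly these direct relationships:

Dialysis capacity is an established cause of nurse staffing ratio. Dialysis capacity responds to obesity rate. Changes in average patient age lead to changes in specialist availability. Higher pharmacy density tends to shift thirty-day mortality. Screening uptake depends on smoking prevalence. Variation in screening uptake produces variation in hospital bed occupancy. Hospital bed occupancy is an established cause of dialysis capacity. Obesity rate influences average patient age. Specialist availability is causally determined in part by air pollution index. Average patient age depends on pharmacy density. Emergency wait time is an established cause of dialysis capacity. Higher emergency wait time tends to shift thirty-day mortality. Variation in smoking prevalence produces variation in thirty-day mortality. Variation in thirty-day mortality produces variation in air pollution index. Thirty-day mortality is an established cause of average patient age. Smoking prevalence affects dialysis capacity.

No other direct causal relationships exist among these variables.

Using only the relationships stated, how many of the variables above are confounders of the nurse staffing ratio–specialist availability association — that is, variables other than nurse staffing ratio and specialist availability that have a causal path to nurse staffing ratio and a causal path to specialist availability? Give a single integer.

3

The common causes are: emergency wait time (to nurse staffing ratio via emergency wait time → dialysis capacity → nurse staffing ratio; to specialist availability via emergency wait time → thirty-day mortality → average patient age → specialist availability); obesity rate (to nurse staffing ratio via obesity rate → dialysis capacity → nurse staffing ratio; to specialist availability via obesity rate → average patient age → specialist availability); smoking prevalence (to nurse staffing ratio via smoking prevalence → dialysis capacity → nurse staffing ratio; to specialist availability via smoking prevalence → thirty-day mortality → average patient age → specialist availability).
Every other variable lacks a causal path to at least one of nurse staffing ratio and specialist availability.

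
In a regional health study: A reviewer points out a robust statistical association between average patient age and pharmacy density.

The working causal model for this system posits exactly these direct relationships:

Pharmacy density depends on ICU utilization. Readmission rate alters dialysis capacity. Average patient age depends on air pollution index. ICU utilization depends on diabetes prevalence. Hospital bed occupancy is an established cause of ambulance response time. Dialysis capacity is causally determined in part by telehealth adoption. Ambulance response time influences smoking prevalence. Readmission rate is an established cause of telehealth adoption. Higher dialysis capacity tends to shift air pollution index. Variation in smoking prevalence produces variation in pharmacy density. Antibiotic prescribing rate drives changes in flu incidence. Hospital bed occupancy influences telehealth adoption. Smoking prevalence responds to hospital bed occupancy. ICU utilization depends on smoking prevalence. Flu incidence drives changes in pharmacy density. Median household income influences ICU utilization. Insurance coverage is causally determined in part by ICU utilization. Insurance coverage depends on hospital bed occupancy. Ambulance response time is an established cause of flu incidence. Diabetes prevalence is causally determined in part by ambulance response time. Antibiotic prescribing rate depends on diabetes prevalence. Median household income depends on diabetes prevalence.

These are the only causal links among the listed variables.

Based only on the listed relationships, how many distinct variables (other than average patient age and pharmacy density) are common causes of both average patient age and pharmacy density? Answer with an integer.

1

The common causes are: hospital bed occupancy (to average patient age via hospital bed occupancy → telehealth adoption → dialysis capacity → air pollution index → average patient age; to pharmacy density via hospital bed occupancy → smoking prevalence → pharmacy density).
Every other variable lacks a causal path to at least one of average patient age and pharmacy density.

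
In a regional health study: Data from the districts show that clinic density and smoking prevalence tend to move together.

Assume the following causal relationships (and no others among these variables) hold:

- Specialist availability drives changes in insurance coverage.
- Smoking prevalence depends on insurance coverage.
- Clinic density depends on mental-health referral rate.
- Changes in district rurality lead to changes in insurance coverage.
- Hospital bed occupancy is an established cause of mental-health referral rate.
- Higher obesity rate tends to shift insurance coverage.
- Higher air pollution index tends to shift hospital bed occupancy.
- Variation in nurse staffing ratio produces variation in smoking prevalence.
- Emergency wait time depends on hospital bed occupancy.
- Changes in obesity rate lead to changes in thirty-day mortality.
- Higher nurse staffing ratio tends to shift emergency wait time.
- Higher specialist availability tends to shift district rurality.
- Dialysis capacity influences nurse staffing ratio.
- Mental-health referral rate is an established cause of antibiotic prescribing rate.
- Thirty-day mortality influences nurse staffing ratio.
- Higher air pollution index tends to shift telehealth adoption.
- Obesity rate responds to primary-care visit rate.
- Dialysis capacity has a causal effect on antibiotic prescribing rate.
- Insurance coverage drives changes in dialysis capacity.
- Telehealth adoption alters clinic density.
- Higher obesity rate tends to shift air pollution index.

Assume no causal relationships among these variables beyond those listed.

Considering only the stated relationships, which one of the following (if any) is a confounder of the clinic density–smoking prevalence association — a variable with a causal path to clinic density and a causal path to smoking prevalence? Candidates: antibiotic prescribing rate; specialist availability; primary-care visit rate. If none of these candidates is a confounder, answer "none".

Primary-care visit rate causes clinic density (primary-care visit rate → obesity rate → air pollution index → telehealth adoption → clinic density) and also causes smoking prevalence (primary-care visit rate → obesity rate → insurance coverage → smoking prevalence); it is a common cause of both.
Each of the other candidates lacks a causal path to at least one of clinic density and smoking prevalence, so they do not confound the relationship.

primary-care visit rate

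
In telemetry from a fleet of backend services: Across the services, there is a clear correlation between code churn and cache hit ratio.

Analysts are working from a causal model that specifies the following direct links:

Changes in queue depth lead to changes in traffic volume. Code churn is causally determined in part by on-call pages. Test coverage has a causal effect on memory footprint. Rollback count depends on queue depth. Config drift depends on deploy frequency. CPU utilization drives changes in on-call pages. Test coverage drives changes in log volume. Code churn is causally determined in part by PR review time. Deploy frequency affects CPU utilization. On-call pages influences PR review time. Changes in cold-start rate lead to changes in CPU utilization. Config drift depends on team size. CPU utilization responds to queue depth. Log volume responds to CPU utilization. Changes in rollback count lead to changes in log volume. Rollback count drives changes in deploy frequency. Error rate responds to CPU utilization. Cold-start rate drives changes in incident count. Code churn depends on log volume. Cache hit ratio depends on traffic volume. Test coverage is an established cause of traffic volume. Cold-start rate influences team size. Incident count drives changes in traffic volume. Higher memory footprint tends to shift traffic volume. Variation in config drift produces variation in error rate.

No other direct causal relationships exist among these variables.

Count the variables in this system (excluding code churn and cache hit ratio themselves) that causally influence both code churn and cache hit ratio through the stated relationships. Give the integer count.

The common causes are: cold-start rate (to code churn via cold-start rate → CPU utilization → on-call pages → code churn; to cache hit ratio via cold-start rate → incident count → traffic volume → cache hit ratio); queue depth (to code churn via queue depth → rollback count → log volume → code churn; to cache hit ratio via queue depth → traffic volume → cache hit ratio); test coverage (to code churn via test coverage → log volume → code churn; to cache hit ratio via test coverage → traffic volume → cache hit ratio).
Every other variable lacks a causal path to at least one of code churn and cache hit ratio.

3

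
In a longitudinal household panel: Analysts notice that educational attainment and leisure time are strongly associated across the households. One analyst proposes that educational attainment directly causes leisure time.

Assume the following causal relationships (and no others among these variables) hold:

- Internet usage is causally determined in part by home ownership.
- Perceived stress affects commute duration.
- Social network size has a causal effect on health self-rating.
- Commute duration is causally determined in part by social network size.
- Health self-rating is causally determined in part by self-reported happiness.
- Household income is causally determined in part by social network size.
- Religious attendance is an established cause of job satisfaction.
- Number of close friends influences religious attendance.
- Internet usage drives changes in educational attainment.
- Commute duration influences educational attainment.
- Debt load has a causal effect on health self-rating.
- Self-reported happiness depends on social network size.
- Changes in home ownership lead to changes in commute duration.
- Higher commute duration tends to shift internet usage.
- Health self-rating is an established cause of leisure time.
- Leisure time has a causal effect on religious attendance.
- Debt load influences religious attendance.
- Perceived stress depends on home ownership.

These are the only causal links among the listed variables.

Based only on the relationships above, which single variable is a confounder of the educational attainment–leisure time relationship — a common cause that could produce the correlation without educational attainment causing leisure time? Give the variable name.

social network size

Social network size has a causal path to educational attainment (social network size → commute duration → educational attainment) and a separate causal path to leisure time (social network size → health self-rating → leisure time), so it is a common cause of both.
No stated relationship gives educational attainment a causal route to leisure time, so the correlation is explained by the shared upstream cause rather than a direct effect.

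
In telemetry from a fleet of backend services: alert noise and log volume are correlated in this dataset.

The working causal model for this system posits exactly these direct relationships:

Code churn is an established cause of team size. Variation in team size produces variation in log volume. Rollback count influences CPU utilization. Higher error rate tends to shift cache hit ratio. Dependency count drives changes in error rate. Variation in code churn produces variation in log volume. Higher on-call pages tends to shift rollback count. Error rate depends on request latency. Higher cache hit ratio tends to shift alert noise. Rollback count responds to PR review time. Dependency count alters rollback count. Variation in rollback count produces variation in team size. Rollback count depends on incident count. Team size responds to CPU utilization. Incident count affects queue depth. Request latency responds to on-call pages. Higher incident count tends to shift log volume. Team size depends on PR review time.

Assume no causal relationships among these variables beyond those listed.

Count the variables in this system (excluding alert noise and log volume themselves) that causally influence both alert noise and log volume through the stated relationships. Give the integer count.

2

The common causes are: dependency count (to alert noise via dependency count → error rate → cache hit ratio → alert noise; to log volume via dependency count → rollback count → team size → log volume); on-call pages (to alert noise via on-call pages → request latency → error rate → cache hit ratio → alert noise; to log volume via on-call pages → rollback count → team size → log volume).
Every other variable lacks a causal path to at least one of alert noise and log volume.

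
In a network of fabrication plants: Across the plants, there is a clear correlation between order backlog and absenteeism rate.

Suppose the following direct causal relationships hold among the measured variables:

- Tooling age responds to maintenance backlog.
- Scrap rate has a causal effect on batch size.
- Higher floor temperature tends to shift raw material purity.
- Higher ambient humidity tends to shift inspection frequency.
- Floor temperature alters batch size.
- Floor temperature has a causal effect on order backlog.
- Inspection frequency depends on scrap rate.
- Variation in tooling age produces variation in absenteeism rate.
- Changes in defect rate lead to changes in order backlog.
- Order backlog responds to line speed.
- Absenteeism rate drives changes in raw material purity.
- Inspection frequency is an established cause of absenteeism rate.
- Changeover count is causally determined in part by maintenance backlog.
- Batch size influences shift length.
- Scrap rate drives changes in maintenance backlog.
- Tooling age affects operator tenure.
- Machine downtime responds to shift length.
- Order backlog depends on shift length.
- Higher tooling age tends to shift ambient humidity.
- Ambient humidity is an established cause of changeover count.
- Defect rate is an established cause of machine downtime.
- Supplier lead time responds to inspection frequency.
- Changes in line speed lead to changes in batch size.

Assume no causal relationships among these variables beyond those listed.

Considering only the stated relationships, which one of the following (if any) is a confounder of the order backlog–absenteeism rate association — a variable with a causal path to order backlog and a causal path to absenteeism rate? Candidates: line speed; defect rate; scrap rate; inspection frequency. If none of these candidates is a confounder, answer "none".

Scrap rate causes order backlog (scrap rate → batch size → shift length → order backlog) and also causes absenteeism rate (scrap rate → inspection frequency → absenteeism rate); it is a common cause of both.
Each of the other candidates lacks a causal path to at least one of order backlog and absenteeism rate, so they do not confound the relationship.

scrap rate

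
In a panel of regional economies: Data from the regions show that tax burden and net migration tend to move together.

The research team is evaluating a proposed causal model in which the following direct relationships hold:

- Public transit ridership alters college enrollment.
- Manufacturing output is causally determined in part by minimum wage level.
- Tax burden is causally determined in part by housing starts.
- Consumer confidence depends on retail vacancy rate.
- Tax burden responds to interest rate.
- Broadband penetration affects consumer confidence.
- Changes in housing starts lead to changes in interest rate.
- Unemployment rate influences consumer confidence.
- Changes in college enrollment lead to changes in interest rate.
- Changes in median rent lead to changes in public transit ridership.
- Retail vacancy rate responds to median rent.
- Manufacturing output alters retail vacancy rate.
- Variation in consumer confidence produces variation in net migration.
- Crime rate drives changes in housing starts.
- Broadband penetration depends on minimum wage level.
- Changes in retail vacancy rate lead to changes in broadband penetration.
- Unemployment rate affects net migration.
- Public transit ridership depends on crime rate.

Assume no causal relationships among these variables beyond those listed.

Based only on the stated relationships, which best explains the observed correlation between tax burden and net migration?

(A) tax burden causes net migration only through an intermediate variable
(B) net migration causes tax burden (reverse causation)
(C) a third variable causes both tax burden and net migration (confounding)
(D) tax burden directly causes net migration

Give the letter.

C

Median rent causes tax burden (median rent → public transit ridership → college enrollment → interest rate → tax burden) and net migration (median rent → retail vacancy rate → consumer confidence → net migration) — a common cause creating the correlation.
There is no stated path from tax burden to net migration or from net migration to tax burden, so neither direct nor reverse causation applies.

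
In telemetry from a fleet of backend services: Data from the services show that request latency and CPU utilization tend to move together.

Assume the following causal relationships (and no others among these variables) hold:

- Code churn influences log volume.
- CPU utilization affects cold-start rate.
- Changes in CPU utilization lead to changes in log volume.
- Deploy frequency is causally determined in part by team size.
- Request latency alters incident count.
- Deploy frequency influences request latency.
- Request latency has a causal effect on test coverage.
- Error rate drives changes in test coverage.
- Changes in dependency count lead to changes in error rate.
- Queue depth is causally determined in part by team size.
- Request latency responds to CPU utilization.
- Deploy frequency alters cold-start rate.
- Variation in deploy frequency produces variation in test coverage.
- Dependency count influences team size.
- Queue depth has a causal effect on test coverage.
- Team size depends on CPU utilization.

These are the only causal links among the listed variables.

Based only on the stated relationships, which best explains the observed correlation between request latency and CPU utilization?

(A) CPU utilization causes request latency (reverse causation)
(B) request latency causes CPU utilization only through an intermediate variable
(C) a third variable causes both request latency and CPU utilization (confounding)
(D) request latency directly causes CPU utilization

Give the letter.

The stated link runs CPU utilization → request latency; request latency has no causal path to CPU utilization. No variable causes both, so confounding is ruled out. The correlation reflects reverse causation.

A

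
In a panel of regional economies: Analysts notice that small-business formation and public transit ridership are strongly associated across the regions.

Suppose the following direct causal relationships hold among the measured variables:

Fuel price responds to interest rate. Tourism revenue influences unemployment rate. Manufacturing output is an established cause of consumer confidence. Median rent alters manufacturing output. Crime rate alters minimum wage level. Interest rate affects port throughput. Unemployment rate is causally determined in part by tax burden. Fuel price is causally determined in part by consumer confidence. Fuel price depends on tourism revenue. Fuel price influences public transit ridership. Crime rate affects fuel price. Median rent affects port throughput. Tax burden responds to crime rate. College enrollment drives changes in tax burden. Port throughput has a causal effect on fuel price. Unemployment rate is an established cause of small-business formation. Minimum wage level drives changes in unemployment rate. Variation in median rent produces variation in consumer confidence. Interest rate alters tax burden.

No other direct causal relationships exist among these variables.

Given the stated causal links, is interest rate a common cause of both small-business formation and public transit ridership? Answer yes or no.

Interest rate has a causal path to small-business formation (interest rate → tax burden → unemployment rate → small-business formation) and to public transit ridership (interest rate → fuel price → public transit ridership), so it is a common cause of both — a confounder.

yes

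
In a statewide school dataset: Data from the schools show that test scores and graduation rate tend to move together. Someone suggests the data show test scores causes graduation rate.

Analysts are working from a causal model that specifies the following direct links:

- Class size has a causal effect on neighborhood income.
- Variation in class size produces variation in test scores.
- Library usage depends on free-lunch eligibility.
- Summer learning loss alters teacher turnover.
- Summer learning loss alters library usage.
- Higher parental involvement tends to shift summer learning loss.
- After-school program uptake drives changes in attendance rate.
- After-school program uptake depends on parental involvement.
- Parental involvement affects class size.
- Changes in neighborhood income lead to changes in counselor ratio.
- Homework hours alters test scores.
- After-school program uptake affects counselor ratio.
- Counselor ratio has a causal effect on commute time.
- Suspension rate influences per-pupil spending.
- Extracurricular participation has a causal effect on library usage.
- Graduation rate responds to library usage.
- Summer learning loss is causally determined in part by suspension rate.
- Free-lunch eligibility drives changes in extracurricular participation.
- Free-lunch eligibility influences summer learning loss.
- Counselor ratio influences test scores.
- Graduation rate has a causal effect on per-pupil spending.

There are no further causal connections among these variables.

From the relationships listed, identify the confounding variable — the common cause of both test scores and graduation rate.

parental involvement

Parental involvement has a causal path to test scores (parental involvement → class size → test scores) and a separate causal path to graduation rate (parental involvement → summer learning loss → library usage → graduation rate), so it is a common cause of both.
No stated relationship gives test scores a causal route to graduation rate, so the correlation is explained by the shared upstream cause rather than a direct effect.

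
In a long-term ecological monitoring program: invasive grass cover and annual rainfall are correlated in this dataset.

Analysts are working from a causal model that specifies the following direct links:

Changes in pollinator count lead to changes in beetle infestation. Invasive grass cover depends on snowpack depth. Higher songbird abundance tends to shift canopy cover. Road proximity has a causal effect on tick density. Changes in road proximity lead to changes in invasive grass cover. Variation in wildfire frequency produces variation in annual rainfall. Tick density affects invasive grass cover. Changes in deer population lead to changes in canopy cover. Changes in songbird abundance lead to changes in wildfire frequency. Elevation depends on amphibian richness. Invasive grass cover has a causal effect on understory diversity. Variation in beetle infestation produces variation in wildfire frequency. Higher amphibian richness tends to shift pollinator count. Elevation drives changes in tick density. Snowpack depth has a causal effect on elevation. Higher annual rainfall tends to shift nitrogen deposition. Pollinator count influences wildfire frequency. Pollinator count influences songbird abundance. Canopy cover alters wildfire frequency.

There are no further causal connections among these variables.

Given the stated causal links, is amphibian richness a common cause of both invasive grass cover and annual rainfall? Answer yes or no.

yes

Amphibian richness has a causal path to invasive grass cover (amphibian richness → elevation → tick density → invasive grass cover) and to annual rainfall (amphibian richness → pollinator count → wildfire frequency → annual rainfall), so it is a common cause of both — a confounder.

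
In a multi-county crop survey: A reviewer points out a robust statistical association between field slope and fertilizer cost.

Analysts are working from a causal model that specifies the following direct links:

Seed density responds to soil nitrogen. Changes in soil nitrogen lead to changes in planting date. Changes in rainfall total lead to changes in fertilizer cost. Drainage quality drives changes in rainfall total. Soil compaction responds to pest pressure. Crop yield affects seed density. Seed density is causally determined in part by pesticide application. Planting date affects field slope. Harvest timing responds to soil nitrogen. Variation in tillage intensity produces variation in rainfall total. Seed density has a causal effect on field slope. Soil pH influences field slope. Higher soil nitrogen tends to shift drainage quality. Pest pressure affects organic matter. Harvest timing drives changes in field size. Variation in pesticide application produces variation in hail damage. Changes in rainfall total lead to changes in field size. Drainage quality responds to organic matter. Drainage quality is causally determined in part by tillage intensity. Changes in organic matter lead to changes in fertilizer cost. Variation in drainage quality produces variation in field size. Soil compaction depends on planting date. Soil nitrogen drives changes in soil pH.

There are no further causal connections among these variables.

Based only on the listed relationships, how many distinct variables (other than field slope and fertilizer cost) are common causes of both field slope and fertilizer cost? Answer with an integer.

1

The common causes are: soil nitrogen (to field slope via soil nitrogen → soil pH → field slope; to fertilizer cost via soil nitrogen → drainage quality → rainfall total → fertilizer cost).
Every other variable lacks a causal path to at least one of field slope and fertilizer cost.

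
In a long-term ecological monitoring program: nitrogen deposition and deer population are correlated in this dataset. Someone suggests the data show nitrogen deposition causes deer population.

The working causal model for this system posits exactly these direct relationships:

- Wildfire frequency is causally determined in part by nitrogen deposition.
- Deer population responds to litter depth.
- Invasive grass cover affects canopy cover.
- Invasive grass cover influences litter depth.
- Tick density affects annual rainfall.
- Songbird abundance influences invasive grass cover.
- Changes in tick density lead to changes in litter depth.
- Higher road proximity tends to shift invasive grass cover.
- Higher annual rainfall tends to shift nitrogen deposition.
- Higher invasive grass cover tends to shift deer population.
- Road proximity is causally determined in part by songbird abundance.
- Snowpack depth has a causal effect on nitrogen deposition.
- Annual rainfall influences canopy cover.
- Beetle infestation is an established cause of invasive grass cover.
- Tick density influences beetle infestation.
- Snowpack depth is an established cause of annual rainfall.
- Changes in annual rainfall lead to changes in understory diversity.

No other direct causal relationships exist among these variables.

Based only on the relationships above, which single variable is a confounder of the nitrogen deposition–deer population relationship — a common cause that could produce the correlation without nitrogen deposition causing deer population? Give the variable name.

tick density

Tick density has a causal path to nitrogen deposition (tick density → annual rainfall → nitrogen deposition) and a separate causal path to deer population (tick density → litter depth → deer population), so it is a common cause of both.
No stated relationship gives nitrogen deposition a causal route to deer population, so the correlation is explained by the shared upstream cause rather than a direct effect.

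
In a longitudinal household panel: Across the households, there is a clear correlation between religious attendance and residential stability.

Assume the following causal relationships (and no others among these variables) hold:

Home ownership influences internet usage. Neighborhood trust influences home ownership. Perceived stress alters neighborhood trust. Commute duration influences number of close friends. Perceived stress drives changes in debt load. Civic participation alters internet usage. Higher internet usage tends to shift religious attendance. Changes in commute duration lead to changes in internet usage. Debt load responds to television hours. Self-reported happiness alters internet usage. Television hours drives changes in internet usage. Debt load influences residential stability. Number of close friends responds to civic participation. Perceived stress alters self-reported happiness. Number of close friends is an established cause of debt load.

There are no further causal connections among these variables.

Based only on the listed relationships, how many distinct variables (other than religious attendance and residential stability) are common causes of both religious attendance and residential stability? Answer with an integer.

4

The common causes are: civic participation (to religious attendance via civic participation → internet usage → religious attendance; to residential stability via civic participation → number of close friends → debt load → residential stability); commute duration (to religious attendance via commute duration → internet usage → religious attendance; to residential stability via commute duration → number of close friends → debt load → residential stability); perceived stress (to religious attendance via perceived stress → self-reported happiness → internet usage → religious attendance; to residential stability via perceived stress → debt load → residential stability); television hours (to religious attendance via television hours → internet usage → religious attendance; to residential stability via television hours → debt load → residential stability).
Every other variable lacks a causal path to at least one of religious attendance and residential stability.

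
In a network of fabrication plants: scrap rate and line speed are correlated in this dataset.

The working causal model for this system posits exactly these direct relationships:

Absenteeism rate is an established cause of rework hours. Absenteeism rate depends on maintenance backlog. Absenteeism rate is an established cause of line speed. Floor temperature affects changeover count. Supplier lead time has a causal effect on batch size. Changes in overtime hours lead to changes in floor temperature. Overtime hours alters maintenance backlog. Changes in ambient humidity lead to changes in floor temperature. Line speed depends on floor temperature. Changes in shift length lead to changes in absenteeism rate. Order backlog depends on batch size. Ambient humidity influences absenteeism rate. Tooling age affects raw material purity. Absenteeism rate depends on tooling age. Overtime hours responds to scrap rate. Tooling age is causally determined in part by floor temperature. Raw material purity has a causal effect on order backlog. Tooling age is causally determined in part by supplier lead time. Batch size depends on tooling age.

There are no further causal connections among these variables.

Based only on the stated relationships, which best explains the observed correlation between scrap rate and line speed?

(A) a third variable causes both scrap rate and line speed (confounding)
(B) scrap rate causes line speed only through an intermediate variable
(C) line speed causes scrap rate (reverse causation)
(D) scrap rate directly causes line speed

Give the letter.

B

Scrap rate reaches line speed through scrap rate → overtime hours → floor temperature → line speed — an indirect causal chain with no direct scrap rate → line speed link. No variable causes both scrap rate and line speed, so confounding is ruled out; the effect is mediated.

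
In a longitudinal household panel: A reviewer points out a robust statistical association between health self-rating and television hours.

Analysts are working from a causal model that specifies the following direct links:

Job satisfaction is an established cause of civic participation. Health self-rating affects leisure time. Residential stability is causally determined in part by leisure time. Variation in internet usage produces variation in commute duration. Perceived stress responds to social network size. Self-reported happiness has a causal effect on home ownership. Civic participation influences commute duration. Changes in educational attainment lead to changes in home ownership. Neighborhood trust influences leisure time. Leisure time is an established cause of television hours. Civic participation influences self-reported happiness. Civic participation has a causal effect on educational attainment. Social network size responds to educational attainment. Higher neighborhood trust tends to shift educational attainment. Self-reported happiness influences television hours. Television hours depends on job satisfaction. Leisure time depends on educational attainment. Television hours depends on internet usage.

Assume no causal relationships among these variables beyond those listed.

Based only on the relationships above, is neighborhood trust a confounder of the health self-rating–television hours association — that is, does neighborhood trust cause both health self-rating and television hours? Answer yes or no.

Neighborhood trust has no stated causal path to health self-rating. A confounder must cause both variables, so neighborhood trust does not qualify.

no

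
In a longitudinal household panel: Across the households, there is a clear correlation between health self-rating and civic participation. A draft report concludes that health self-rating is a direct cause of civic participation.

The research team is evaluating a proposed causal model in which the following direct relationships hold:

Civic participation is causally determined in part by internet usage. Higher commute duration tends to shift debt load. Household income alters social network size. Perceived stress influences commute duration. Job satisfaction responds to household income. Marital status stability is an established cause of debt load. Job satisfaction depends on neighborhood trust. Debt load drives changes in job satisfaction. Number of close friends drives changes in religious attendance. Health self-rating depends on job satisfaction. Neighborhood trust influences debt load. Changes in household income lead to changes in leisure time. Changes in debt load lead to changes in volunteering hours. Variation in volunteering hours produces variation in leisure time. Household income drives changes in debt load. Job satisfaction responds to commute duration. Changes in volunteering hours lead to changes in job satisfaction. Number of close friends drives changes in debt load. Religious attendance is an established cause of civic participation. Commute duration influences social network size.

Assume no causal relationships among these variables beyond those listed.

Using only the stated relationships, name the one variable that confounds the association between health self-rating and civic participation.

Number of close friends has a causal path to health self-rating (number of close friends → debt load → job satisfaction → health self-rating) and a separate causal path to civic participation (number of close friends → religious attendance → civic participation), so it is a common cause of both.
No stated relationship gives health self-rating a causal route to civic participation, so the correlation is explained by the shared upstream cause rather than a direct effect.

number of close friends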